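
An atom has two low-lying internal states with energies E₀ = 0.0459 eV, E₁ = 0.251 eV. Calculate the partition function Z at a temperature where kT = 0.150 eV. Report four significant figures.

Z = 0.9240

Eᵢ/kT = 0.306000, 1.67333.
Z = Σ e^(−Eᵢ/kT) = e^(−0.306000) + e^(−1.67333) = 0.736387 + 0.187621 = 0.924008.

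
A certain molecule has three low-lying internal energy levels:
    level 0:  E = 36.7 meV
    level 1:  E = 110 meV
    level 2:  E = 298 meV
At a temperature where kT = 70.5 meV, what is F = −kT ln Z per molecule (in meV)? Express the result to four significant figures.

Eᵢ/kT = 0.520567, 1.56028, 4.22695.
Z = Σ e^(−Eᵢ/kT) = e^(−0.520567) + e^(−1.56028) + e^(−4.22695) = 0.594184 + 0.210077 + 0.0145968 = 0.818858.
F = −kT ln Z = −70.5 × ln(0.818858) = −70.5 × -0.199845 = 14.09 meV.

14.09 meV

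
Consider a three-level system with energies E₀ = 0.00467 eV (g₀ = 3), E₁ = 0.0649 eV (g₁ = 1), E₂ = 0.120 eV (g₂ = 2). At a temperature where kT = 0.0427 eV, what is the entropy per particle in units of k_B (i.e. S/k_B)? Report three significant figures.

1.43

Eᵢ/kT = 0.10937, 1.5199, 2.8103.
Z = Σ gᵢe^(−Eᵢ/kT) = 3·e^(−0.10937) + 1·e^(−1.5199) + 2·e^(−2.8103) = 2.6892 + 0.21873 + 0.12037 = 3.0283.
⟨E⟩ = Σ EᵢPᵢ = 0.013605 eV.
S/k_B = ln Z + ⟨E⟩/kT = ln(3.0283) + 0.013605/0.0427 = 1.1080 + 0.31862 = 1.43.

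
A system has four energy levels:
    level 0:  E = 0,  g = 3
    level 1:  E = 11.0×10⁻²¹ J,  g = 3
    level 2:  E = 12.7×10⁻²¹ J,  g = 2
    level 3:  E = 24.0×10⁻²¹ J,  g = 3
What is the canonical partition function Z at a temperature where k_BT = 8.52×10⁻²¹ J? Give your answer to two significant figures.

Z = 4.5

Eᵢ/kT = 0, 1.291, 1.491, 2.817.
Z = Σ gᵢe^(−Eᵢ/kT) = 3·e^(−0) + 3·e^(−1.291) + 2·e^(−1.491) + 3·e^(−2.817) = 3.000 + 0.8250 + 0.4503 + 0.1794 = 4.455.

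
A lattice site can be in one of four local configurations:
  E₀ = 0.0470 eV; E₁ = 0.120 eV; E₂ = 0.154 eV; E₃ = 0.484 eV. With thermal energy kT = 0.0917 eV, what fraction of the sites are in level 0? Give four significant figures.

Eᵢ/kT = 0.512541, 1.30862, 1.67939, 5.27808.
Z = Σ e^(−Eᵢ/kT) = e^(−0.512541) + e^(−1.30862) + e^(−1.67939) + e^(−5.27808) = 0.598972 + 0.270193 + 0.186488 + 0.00510222 = 1.06076.
P₀ = e^(−E₀/kT) / Z = 0.598972/1.06076 = 0.5647.

0.5647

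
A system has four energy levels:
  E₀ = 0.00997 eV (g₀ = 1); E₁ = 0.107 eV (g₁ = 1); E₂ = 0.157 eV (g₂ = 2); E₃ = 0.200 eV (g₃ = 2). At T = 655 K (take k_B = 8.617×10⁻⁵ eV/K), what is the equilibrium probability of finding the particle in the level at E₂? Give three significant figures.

k_BT = 8.617×10⁻⁵ × 655 K = 0.056441 eV.
Eᵢ/kT = 0.17664, 1.8958, 2.7817, 3.5435.
Z = Σ gᵢe^(−Eᵢ/kT) = 1·e^(−0.17664) + 1·e^(−1.8958) + 2·e^(−2.7817) + 2·e^(−3.5435) = 0.83808 + 0.15020 + 0.12387 + 0.057824 = 1.1700.
P₂ = g₂ e^(−E₂/kT) / Z = 0.12387/1.1700 = 0.106.

0.106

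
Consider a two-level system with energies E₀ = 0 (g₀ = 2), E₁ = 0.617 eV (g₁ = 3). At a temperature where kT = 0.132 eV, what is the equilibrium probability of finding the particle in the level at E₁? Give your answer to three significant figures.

Eᵢ/kT = 0, 4.6742.
Z = Σ gᵢe^(−Eᵢ/kT) = 2·e^(−0) + 3·e^(−4.6742) = 2.0000 + 0.027999 = 2.0280.
P₁ = g₁ e^(−E₁/kT) / Z = 0.027999/2.0280 = 0.0138.

0.0138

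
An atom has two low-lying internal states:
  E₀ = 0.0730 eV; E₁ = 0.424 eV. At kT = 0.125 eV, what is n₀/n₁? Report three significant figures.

n₀/n₁ = exp[−(E₀−E₁)/kT] = exp(−(-0.3510 eV)/(0.125 eV)) = exp(2.8080) = 16.6.

16.6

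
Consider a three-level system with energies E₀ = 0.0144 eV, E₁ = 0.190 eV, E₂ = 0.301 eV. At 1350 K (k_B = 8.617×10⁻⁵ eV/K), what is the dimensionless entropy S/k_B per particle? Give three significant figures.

0.683

k_BT = 8.617×10⁻⁵ × 1350 K = 0.11633 eV.
Eᵢ/kT = 0.12379, 1.6333, 2.5875.
Z = Σ e^(−Eᵢ/kT) = e^(−0.12379) + e^(−1.6333) + e^(−2.5875) = 0.88357 + 0.19528 + 0.075208 = 1.1541.
⟨E⟩ = Σ EᵢPᵢ = 0.062789 eV.
S/k_B = ln Z + ⟨E⟩/kT = ln(1.1541) + 0.062789/0.11633 = 0.14332 + 0.53975 = 0.683.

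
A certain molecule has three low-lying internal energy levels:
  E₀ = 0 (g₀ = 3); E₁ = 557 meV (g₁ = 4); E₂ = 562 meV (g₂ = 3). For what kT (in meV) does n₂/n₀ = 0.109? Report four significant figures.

253.6 meV

n₂/n₀ = (g₂/g₀) exp[−(E₂−E₀)/kT] = 0.109.
⇒ (E₂−E₀)/kT = ln((3/3)/0.109) = ln(9.17431) = 2.21641.
kT = 562 meV / 2.21641 = 253.6 meV.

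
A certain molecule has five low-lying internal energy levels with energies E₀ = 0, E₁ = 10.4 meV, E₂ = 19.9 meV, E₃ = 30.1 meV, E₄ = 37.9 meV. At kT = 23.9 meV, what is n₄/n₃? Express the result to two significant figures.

0.72

n₄/n₃ = exp[−(E₄−E₃)/kT] = exp(−(7.8 meV)/(23.9 meV)) = exp(-0.3264) = 0.72.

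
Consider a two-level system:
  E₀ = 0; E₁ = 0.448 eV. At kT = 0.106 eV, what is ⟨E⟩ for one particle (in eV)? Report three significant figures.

0.00645 eV

Eᵢ/kT = 0, 4.2264.
Z = Σ e^(−Eᵢ/kT) = e^(−0) + e^(−4.2264) = 1.0000 + 0.014605 = 1.0146.
⟨E⟩ = Σ Eᵢ e^(−Eᵢ/kT) / Z = (0·1.0000 + 0.448·0.014605) / 1.0146 = 0.00645 eV.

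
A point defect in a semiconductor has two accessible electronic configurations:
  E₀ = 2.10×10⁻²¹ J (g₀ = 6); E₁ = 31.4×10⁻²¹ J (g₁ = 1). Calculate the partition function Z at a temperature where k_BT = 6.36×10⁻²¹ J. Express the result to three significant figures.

Z = 4.32

Eᵢ/kT = 0.33019, 4.9371.
Z = Σ gᵢe^(−Eᵢ/kT) = 6·e^(−0.33019) + 1·e^(−4.9371) = 4.3127 + 0.0071754 = 4.3199.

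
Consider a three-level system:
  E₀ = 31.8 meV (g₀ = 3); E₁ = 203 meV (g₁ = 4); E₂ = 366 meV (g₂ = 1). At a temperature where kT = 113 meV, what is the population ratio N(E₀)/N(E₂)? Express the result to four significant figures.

n₀/n₂ = (g₀/g₂) exp[−(E₀−E₂)/kT] = (3/1) × exp(−(-334.2 meV)/(113 meV)) = (3/1) × exp(2.95752) = 57.75.

57.75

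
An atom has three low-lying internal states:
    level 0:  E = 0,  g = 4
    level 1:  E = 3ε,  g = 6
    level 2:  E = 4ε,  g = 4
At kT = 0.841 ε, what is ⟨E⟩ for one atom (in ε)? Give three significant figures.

Eᵢ/kT = 0, 3.5672, 4.7562.
Z = Σ gᵢe^(−Eᵢ/kT) = 4·e^(−0) + 6·e^(−3.5672) + 4·e^(−4.7562) = 4.0000 + 0.16941 + 0.034393 = 4.2038.
⟨E⟩ = Σ Eᵢ gᵢe^(−Eᵢ/kT) / Z = (0·4.0000 + 3·0.16941 + 4·0.034393) / 4.2038 = 0.154 ε.

0.154 ε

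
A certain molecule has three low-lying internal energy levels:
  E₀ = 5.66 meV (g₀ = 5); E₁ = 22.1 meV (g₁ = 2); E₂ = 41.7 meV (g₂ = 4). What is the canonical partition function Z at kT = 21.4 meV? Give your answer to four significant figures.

Z = 5.120

Eᵢ/kT = 0.264486, 1.03271, 1.94860.
Z = Σ gᵢe^(−Eᵢ/kT) = 5·e^(−0.264486) + 2·e^(−1.03271) + 4·e^(−1.94860) = 3.83800 + 0.712082 + 0.569894 = 5.11998.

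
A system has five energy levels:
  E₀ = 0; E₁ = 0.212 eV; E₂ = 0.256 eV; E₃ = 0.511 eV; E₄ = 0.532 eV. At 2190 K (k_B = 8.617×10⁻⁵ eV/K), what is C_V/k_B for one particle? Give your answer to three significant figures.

0.694

k_BT = 8.617×10⁻⁵ × 2190 K = 0.18871 eV.
Eᵢ/kT = 0, 1.1234, 1.3566, 2.7079, 2.8191.
Z = Σ e^(−Eᵢ/kT) = e^(−0) + e^(−1.1234) + e^(−1.3566) + e^(−2.7079) + e^(−2.8191) = 1.0000 + 0.32517 + 0.25753 + 0.066677 + 0.059660 = 1.7090.
⟨E⟩ = 0.11742 eV, ⟨E²⟩ = 0.038495 eV².
C_V/k_B = (⟨E²⟩ − ⟨E⟩²)/(kT)² = (0.038495 − 0.013787)/0.035611 = 0.694.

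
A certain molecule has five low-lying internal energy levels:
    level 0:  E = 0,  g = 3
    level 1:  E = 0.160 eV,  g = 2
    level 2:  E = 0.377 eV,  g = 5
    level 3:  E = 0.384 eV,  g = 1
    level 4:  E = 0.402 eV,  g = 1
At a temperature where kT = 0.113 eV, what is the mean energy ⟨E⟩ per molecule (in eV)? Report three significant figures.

0.0454 eV

Eᵢ/kT = 0, 1.4159, 3.3363, 3.3982, 3.5575.
Z = Σ gᵢe^(−Eᵢ/kT) = 3·e^(−0) + 2·e^(−1.4159) + 5·e^(−3.3363) + 1·e^(−3.3982) + 1·e^(−3.5575) = 3.0000 + 0.48541 + 0.17784 + 0.033433 + 0.028510 = 3.7252.
⟨E⟩ = Σ Eᵢ gᵢe^(−Eᵢ/kT) / Z = (0·3.0000 + 0.160·0.48541 + 0.377·0.17784 + 0.384·0.033433 + 0.402·0.028510) / 3.7252 = 0.0454 eV.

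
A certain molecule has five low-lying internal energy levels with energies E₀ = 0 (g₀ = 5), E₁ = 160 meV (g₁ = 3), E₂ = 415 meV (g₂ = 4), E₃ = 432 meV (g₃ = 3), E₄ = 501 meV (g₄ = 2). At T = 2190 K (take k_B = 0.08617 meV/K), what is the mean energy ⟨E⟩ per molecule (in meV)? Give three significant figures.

82.5 meV

k_BT = 0.08617 × 2190 K = 188.71 meV.
Eᵢ/kT = 0, 0.84786, 2.1991, 2.2892, 2.6549.
Z = Σ gᵢe^(−Eᵢ/kT) = 5·e^(−0) + 3·e^(−0.84786) + 4·e^(−2.1991) + 3·e^(−2.2892) + 2·e^(−2.6549) = 5.0000 + 1.2850 + 0.44361 + 0.30404 + 0.14061 = 7.1733.
⟨E⟩ = Σ Eᵢ gᵢe^(−Eᵢ/kT) / Z = (0·5.0000 + 160·1.2850 + 415·0.44361 + 432·0.30404 + 501·0.14061) / 7.1733 = 82.5 meV.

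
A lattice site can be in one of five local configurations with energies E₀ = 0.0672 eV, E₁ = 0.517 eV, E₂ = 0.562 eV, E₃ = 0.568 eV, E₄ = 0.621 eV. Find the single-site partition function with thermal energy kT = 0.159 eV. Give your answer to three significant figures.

Z = 0.771

Eᵢ/kT = 0.42264, 3.2516, 3.5346, 3.5723, 3.9057.
Z = Σ e^(−Eᵢ/kT) = e^(−0.42264) + e^(−3.2516) + e^(−3.5346) + e^(−3.5723) + e^(−3.9057) = 0.65531 + 0.038712 + 0.029170 + 0.028091 + 0.020127 = 0.77141.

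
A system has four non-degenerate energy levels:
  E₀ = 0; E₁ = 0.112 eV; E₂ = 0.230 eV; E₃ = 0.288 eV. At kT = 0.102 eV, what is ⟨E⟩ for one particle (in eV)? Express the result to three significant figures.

Eᵢ/kT = 0, 1.0980, 2.2549, 2.8235.
Z = Σ e^(−Eᵢ/kT) = e^(−0) + e^(−1.0980) + e^(−2.2549) + e^(−2.8235) = 1.0000 + 0.33354 + 0.10488 + 0.059398 = 1.4978.
⟨E⟩ = Σ Eᵢ e^(−Eᵢ/kT) / Z = (0·1.0000 + 0.112·0.33354 + 0.230·0.10488 + 0.288·0.059398) / 1.4978 = 0.0525 eV.

0.0525 eV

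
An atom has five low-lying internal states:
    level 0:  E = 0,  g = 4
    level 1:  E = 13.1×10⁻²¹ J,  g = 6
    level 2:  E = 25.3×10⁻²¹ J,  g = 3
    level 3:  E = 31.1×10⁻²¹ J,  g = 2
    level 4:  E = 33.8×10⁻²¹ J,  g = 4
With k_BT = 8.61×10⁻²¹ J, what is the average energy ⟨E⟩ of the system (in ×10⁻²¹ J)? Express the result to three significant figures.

Eᵢ/kT = 0, 1.5215, 2.9384, 3.6121, 3.9257.
Z = Σ gᵢe^(−Eᵢ/kT) = 4·e^(−0) + 6·e^(−1.5215) + 3·e^(−2.9384) + 2·e^(−3.6121) + 4·e^(−3.9257) = 4.0000 + 1.3103 + 0.15885 + 0.053990 + 0.078913 = 5.6021.
⟨E⟩ = Σ Eᵢ gᵢe^(−Eᵢ/kT) / Z = (0·4.0000 + 13.1·1.3103 + 25.3·0.15885 + 31.1·0.053990 + 33.8·0.078913) / 5.6021 = 4.56 ×10⁻²¹ J.

4.56 ×10⁻²¹ J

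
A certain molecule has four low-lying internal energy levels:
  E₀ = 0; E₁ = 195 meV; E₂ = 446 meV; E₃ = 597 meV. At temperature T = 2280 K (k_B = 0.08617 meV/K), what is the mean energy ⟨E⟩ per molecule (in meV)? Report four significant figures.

k_BT = 0.08617 × 2280 K = 196.468 meV.
Eᵢ/kT = 0, 0.992528, 2.27009, 3.03866.
Z = Σ e^(−Eᵢ/kT) = e^(−0) + e^(−0.992528) + e^(−2.27009) + e^(−3.03866) = 1.00000 + 0.370639 + 0.103303 + 0.0478990 = 1.52184.
⟨E⟩ = Σ Eᵢ e^(−Eᵢ/kT) / Z = (0·1.00000 + 195·0.370639 + 446·0.103303 + 597·0.0478990) / 1.52184 = 96.56 meV.

96.56 meV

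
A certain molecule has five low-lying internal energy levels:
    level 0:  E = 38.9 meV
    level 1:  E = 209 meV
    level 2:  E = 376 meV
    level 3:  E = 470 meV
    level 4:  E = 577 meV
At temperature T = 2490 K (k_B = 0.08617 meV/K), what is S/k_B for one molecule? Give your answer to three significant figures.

1.25

k_BT = 0.08617 × 2490 K = 214.56 meV.
Eᵢ/kT = 0.18130, 0.97409, 1.7524, 2.1905, 2.6892.
Z = Σ e^(−Eᵢ/kT) = e^(−0.18130) + e^(−0.97409) + e^(−1.7524) + e^(−2.1905) + e^(−2.6892) = 0.83419 + 0.37754 + 0.17336 + 0.11186 + 0.067935 = 1.5649.
⟨E⟩ = Σ EᵢPᵢ = 171.46 meV.
S/k_B = ln Z + ⟨E⟩/kT = ln(1.5649) + 171.46/214.56 = 0.44782 + 0.79912 = 1.25.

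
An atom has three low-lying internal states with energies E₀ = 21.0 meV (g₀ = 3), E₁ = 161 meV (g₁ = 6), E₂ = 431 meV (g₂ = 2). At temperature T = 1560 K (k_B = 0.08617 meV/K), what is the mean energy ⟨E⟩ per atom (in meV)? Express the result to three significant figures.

k_BT = 0.08617 × 1560 K = 134.43 meV.
Eᵢ/kT = 0.15622, 1.1976, 3.2061.
Z = Σ gᵢe^(−Eᵢ/kT) = 3·e^(−0.15622) + 6·e^(−1.1976) + 2·e^(−3.2061) = 2.5661 + 1.8115 + 0.081029 = 4.4586.
⟨E⟩ = Σ Eᵢ gᵢe^(−Eᵢ/kT) / Z = (21.0·2.5661 + 161·1.8115 + 431·0.081029) / 4.4586 = 85.3 meV.

85.3 meV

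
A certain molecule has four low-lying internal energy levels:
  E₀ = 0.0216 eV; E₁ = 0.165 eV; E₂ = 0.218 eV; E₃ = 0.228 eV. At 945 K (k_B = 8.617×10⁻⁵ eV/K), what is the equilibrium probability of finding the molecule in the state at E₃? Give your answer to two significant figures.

k_BT = 8.617×10⁻⁵ × 945 K = 0.08143 eV.
Eᵢ/kT = 0.2653, 2.026, 2.677, 2.800.
Z = Σ e^(−Eᵢ/kT) = e^(−0.2653) + e^(−2.026) + e^(−2.677) + e^(−2.800) = 0.7670 + 0.1319 + 0.06877 + 0.06081 = 1.028.
P₃ = e^(−E₃/kT) / Z = 0.06081/1.028 = 0.059.

0.059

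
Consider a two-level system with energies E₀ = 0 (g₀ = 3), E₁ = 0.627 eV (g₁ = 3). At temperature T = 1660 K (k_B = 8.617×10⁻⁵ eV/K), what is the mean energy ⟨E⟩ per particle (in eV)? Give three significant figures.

0.00773 eV

k_BT = 8.617×10⁻⁵ × 1660 K = 0.14304 eV.
Eᵢ/kT = 0, 4.3834.
Z = Σ gᵢe^(−Eᵢ/kT) = 3·e^(−0) + 3·e^(−4.3834) = 3.0000 + 0.037449 = 3.0374.
⟨E⟩ = Σ Eᵢ gᵢe^(−Eᵢ/kT) / Z = (0·3.0000 + 0.627·0.037449) / 3.0374 = 0.00773 eV.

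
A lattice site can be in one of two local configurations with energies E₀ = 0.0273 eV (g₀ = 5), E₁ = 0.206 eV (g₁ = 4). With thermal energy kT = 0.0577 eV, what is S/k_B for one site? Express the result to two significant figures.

1.8

Eᵢ/kT = 0.4731, 3.570.
Z = Σ gᵢe^(−Eᵢ/kT) = 5·e^(−0.4731) + 4·e^(−3.570) = 3.115 + 0.1126 = 3.228.
⟨E⟩ = Σ EᵢPᵢ = 0.03353 eV.
S/k_B = ln Z + ⟨E⟩/kT = ln(3.228) + 0.03353/0.0577 = 1.172 + 0.5811 = 1.8.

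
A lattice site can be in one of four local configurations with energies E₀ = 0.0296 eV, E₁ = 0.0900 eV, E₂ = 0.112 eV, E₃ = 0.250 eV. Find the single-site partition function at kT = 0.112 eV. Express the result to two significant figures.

Z = 1.7

Eᵢ/kT = 0.2643, 0.8036, 1.000, 2.232.
Z = Σ e^(−Eᵢ/kT) = e^(−0.2643) + e^(−0.8036) + e^(−1.000) + e^(−2.232) = 0.7677 + 0.4477 + 0.3679 + 0.1073 = 1.691.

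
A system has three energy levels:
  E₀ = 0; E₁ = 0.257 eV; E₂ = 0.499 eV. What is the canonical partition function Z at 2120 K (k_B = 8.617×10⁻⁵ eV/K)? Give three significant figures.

k_BT = 8.617×10⁻⁵ × 2120 K = 0.18268 eV.
Eᵢ/kT = 0, 1.4068, 2.7316.
Z = Σ e^(−Eᵢ/kT) = e^(−0) + e^(−1.4068) + e^(−2.7316) = 1.0000 + 0.24493 + 0.065115 = 1.3100.

Z = 1.31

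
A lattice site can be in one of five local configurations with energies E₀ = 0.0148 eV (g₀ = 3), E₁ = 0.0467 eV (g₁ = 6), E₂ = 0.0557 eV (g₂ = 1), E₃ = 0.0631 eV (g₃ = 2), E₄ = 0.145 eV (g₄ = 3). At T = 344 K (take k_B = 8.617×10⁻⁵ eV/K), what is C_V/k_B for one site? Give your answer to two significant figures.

k_BT = 8.617×10⁻⁵ × 344 K = 0.02964 eV.
Eᵢ/kT = 0.4993, 1.576, 1.879, 2.129, 4.892.
Z = Σ gᵢe^(−Eᵢ/kT) = 3·e^(−0.4993) + 6·e^(−1.576) + 1·e^(−1.879) + 2·e^(−2.129) + 3·e^(−4.892) = 1.821 + 1.241 + 0.1527 + 0.2379 + 0.02252 = 3.475.
⟨E⟩ = 0.03214 eV, ⟨E²⟩ = 0.001439 eV².
C_V/k_B = (⟨E²⟩ − ⟨E⟩²)/(kT)² = (0.001439 − 0.001033)/0.0008785 = 0.46.

0.46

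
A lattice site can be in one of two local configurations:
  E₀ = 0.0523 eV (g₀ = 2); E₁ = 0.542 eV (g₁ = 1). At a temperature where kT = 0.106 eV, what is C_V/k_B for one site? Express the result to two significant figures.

Eᵢ/kT = 0.4934, 5.113.
Z = Σ gᵢe^(−Eᵢ/kT) = 2·e^(−0.4934) + 1·e^(−5.113) = 1.221 + 0.006018 = 1.227.
⟨E⟩ = 0.05470 eV, ⟨E²⟩ = 0.004163 eV².
C_V/k_B = (⟨E²⟩ − ⟨E⟩²)/(kT)² = (0.004163 − 0.002992)/0.01124 = 0.10.

0.10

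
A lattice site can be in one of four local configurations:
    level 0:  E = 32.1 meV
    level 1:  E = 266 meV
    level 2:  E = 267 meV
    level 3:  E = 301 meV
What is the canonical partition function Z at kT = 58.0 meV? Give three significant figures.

Eᵢ/kT = 0.55345, 4.5862, 4.6034, 5.1897.
Z = Σ e^(−Eᵢ/kT) = e^(−0.55345) + e^(−4.5862) + e^(−4.6034) + e^(−5.1897) = 0.57496 + 0.010192 + 0.010018 + 0.0055737 = 0.60074.

Z = 0.601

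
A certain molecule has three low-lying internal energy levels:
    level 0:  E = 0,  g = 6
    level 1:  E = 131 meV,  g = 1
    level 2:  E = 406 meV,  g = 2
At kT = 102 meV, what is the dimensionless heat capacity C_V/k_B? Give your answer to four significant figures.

0.1597

Eᵢ/kT = 0, 1.28431, 3.98039.
Z = Σ gᵢe^(−Eᵢ/kT) = 6·e^(−0) + 1·e^(−1.28431) + 2·e^(−3.98039) = 6.00000 + 0.276842 + 0.0373567 = 6.31420.
⟨E⟩ = 8.14563 meV, ⟨E²⟩ = 1727.63 meV².
C_V/k_B = (⟨E²⟩ − ⟨E⟩²)/(kT)² = (1727.63 − 66.3513)/10404.0 = 0.1597.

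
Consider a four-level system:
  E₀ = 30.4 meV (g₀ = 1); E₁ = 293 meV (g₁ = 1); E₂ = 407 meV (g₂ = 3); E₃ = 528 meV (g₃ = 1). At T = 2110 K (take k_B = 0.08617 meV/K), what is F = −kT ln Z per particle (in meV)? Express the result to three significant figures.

k_BT = 0.08617 × 2110 K = 181.82 meV.
Eᵢ/kT = 0.16720, 1.6115, 2.2385, 2.9040.
Z = Σ gᵢe^(−Eᵢ/kT) = 1·e^(−0.16720) + 1·e^(−1.6115) + 3·e^(−2.2385) + 1·e^(−2.9040) = 0.84603 + 0.19959 + 0.31985 + 0.054804 = 1.4203.
F = −kT ln Z = −181.82 × ln(1.4203) = −181.82 × 0.35087 = -63.8 meV.

-63.8 meV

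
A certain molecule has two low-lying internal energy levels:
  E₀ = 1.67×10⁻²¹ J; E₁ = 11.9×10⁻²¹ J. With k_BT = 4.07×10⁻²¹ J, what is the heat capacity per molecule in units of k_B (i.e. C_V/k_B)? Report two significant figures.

Eᵢ/kT = 0.4103, 2.924.
Z = Σ e^(−Eᵢ/kT) = e^(−0.4103) + e^(−2.924) = 0.6635 + 0.05372 = 0.7172.
⟨E⟩ = 2.436, ⟨E²⟩ = 13.19.
C_V/k_B = (⟨E²⟩ − ⟨E⟩²)/(kT)² = (13.19 − 5.934)/16.56 = 0.44.

0.44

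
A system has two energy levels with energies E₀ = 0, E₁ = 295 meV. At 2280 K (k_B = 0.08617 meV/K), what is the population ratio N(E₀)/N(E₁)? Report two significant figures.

k_BT = 0.08617 × 2280 K = 196.5 meV.
n₀/n₁ = exp[−(E₀−E₁)/kT] = exp(−(-295 meV)/(196.5 meV)) = exp(1.501) = 4.5.

4.5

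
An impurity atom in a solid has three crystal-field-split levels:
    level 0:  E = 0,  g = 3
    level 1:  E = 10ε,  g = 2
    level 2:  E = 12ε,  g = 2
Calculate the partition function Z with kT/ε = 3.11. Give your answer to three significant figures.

Z = 3.12

Eᵢ/kT = 0, 3.2154, 3.8585.
Z = Σ gᵢe^(−Eᵢ/kT) = 3·e^(−0) + 2·e^(−3.2154) + 2·e^(−3.8585) = 3.0000 + 0.080279 + 0.042199 = 3.1225.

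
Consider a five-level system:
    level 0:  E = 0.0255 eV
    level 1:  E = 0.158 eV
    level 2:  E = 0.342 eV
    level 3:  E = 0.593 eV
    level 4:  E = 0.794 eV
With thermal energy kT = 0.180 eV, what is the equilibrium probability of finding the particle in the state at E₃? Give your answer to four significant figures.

0.02502

Eᵢ/kT = 0.141667, 0.877778, 1.90000, 3.29444, 4.41111.
Z = Σ e^(−Eᵢ/kT) = e^(−0.141667) + e^(−0.877778) + e^(−1.90000) + e^(−3.29444) + e^(−4.41111) = 0.867910 + 0.415706 + 0.149569 + 0.0370888 + 0.0121417 = 1.48242.
P₃ = e^(−E₃/kT) / Z = 0.0370888/1.48242 = 0.02502.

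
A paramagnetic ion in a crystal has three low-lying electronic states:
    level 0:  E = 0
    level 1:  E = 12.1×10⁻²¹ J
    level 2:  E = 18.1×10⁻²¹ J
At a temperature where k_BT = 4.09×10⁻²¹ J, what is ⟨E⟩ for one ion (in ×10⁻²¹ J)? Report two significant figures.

Eᵢ/kT = 0, 2.958, 4.425.
Z = Σ e^(−Eᵢ/kT) = e^(−0) + e^(−2.958) + e^(−4.425) = 1.000 + 0.05192 + 0.01197 = 1.064.
⟨E⟩ = Σ Eᵢ e^(−Eᵢ/kT) / Z = (0·1.000 + 12.1·0.05192 + 18.1·0.01197) / 1.064 = 0.79 ×10⁻²¹ J.

0.79 ×10⁻²¹ J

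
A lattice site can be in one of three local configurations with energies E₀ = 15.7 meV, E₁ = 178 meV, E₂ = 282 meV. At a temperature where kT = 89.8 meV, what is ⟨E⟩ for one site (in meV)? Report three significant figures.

Eᵢ/kT = 0.17483, 1.9822, 3.1403.
Z = Σ e^(−Eᵢ/kT) = e^(−0.17483) + e^(−1.9822) + e^(−3.1403) = 0.83960 + 0.13777 + 0.043270 = 1.0206.
⟨E⟩ = Σ Eᵢ e^(−Eᵢ/kT) / Z = (15.7·0.83960 + 178·0.13777 + 282·0.043270) / 1.0206 = 48.9 meV.

48.9 meV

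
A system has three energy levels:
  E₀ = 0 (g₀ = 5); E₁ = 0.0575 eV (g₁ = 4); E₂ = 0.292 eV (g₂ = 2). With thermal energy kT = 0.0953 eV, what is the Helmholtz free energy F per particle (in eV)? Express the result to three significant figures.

Eᵢ/kT = 0, 0.60336, 3.0640.
Z = Σ gᵢe^(−Eᵢ/kT) = 5·e^(−0) + 4·e^(−0.60336) + 2·e^(−3.0640) = 5.0000 + 2.1879 + 0.093401 = 7.2813.
F = −kT ln Z = −0.0953 × ln(7.2813) = −0.0953 × 1.9853 = -0.189 eV.

-0.189 eV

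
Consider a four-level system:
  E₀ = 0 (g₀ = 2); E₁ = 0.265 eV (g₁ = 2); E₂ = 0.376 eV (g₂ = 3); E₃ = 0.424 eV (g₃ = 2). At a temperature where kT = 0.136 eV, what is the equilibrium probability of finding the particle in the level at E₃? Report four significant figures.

0.03455

Eᵢ/kT = 0, 1.94853, 2.76471, 3.11765.
Z = Σ gᵢe^(−Eᵢ/kT) = 2·e^(−0) + 2·e^(−1.94853) + 3·e^(−2.76471) + 2·e^(−3.11765) = 2.00000 + 0.284967 + 0.188983 + 0.0885221 = 2.56247.
P₃ = g₃ e^(−E₃/kT) / Z = 0.0885221/2.56247 = 0.03455.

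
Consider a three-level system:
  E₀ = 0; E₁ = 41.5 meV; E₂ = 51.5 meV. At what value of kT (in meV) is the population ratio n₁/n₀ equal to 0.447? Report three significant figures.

51.5 meV

n₁/n₀ = exp[−(E₁−E₀)/kT] = 0.447.
⇒ (E₁−E₀)/kT = ln(1/0.447) = ln(2.2371) = 0.80518.
kT = 41.5 meV / 0.80518 = 51.5 meV.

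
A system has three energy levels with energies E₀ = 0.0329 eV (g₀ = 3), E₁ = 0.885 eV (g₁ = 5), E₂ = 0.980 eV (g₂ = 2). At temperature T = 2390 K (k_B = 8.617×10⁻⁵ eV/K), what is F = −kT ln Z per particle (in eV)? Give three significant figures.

k_BT = 8.617×10⁻⁵ × 2390 K = 0.20595 eV.
Eᵢ/kT = 0.15975, 4.2972, 4.7584.
Z = Σ gᵢe^(−Eᵢ/kT) = 3·e^(−0.15975) + 5·e^(−4.2972) + 2·e^(−4.7584) = 2.5571 + 0.068033 + 0.017159 = 2.6423.
F = −kT ln Z = −0.20595 × ln(2.6423) = −0.20595 × 0.97165 = -0.200 eV.

-0.200 eV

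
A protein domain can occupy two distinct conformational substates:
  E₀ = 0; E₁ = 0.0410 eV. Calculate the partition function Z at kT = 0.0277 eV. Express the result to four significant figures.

Z = 1.228

Eᵢ/kT = 0, 1.48014.
Z = Σ e^(−Eᵢ/kT) = e^(−0) + e^(−1.48014) = 1.00000 + 0.227606 = 1.22761.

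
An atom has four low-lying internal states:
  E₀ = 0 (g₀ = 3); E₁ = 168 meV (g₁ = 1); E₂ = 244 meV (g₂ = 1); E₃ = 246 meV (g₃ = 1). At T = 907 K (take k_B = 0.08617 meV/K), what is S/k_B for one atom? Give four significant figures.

k_BT = 0.08617 × 907 K = 78.1562 meV.
Eᵢ/kT = 0, 2.14954, 3.12195, 3.14754.
Z = Σ gᵢe^(−Eᵢ/kT) = 3·e^(−0) + 1·e^(−2.14954) + 1·e^(−3.12195) + 1·e^(−3.14754) = 3.00000 + 0.116538 + 0.0440711 + 0.0429577 = 3.20357.
⟨E⟩ = Σ EᵢPᵢ = 12.7668 meV.
S/k_B = ln Z + ⟨E⟩/kT = ln(3.20357) + 12.7668/78.1562 = 1.16427 + 0.163350 = 1.328.

1.328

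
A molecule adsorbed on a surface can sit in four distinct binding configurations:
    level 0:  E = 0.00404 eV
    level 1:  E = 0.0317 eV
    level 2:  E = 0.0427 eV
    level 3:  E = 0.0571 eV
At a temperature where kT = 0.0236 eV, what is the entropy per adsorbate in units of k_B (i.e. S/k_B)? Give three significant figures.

Eᵢ/kT = 0.17119, 1.3432, 1.8093, 2.4195.
Z = Σ e^(−Eᵢ/kT) = e^(−0.17119) + e^(−1.3432) + e^(−1.8093) + e^(−2.4195) = 0.84266 + 0.26101 + 0.16377 + 0.088966 = 1.3564.
⟨E⟩ = Σ EᵢPᵢ = 0.017511 eV.
S/k_B = ln Z + ⟨E⟩/kT = ln(1.3564) + 0.017511/0.0236 = 0.30483 + 0.74199 = 1.05.

1.05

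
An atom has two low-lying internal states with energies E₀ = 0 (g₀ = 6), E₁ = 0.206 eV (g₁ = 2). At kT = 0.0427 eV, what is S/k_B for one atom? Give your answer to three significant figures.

1.81

Eᵢ/kT = 0, 4.8244.
Z = Σ gᵢe^(−Eᵢ/kT) = 6·e^(−0) + 2·e^(−4.8244) = 6.0000 + 0.016063 = 6.0161.
⟨E⟩ = Σ EᵢPᵢ = 0.00055002 eV.
S/k_B = ln Z + ⟨E⟩/kT = ln(6.0161) + 0.00055002/0.0427 = 1.7944 + 0.012881 = 1.81.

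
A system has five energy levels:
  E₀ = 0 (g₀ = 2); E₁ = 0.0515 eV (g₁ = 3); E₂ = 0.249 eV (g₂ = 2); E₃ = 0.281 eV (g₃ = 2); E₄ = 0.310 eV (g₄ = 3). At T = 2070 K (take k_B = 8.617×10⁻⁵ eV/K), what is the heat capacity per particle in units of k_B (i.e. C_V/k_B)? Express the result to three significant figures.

0.402

k_BT = 8.617×10⁻⁵ × 2070 K = 0.17837 eV.
Eᵢ/kT = 0, 0.28873, 1.3960, 1.5754, 1.7380.
Z = Σ gᵢe^(−Eᵢ/kT) = 2·e^(−0) + 3·e^(−0.28873) + 2·e^(−1.3960) + 2·e^(−1.5754) + 3·e^(−1.7380) = 2.0000 + 2.2476 + 0.49517 + 0.41385 + 0.52762 = 5.6842.
⟨E⟩ = 0.091289 eV, ⟨E²⟩ = 0.021119 eV².
C_V/k_B = (⟨E²⟩ − ⟨E⟩²)/(kT)² = (0.021119 − 0.0083337)/0.031816 = 0.402.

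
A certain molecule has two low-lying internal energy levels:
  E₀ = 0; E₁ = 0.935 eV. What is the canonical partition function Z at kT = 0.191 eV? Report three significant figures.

Z = 1.01

Eᵢ/kT = 0, 4.8953.
Z = Σ e^(−Eᵢ/kT) = e^(−0) + e^(−4.8953) = 1.0000 + 0.0074817 = 1.0075.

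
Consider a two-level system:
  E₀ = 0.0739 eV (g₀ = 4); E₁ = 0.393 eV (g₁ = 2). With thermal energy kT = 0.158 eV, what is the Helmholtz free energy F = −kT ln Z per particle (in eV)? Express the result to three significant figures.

Eᵢ/kT = 0.46772, 2.4873.
Z = Σ gᵢe^(−Eᵢ/kT) = 4·e^(−0.46772) + 2·e^(−2.4873) = 2.5057 + 0.16627 = 2.6720.
F = −kT ln Z = −0.158 × ln(2.6720) = −0.158 × 0.98283 = -0.155 eV.

-0.155 eV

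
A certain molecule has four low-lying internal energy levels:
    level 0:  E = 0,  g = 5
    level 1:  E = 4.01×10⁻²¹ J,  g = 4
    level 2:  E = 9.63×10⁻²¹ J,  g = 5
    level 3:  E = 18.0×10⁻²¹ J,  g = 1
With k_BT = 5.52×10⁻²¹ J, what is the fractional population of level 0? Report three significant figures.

0.637

Eᵢ/kT = 0, 0.72645, 1.7446, 3.2609.
Z = Σ gᵢe^(−Eᵢ/kT) = 5·e^(−0) + 4·e^(−0.72645) + 5·e^(−1.7446) + 1·e^(−3.2609) = 5.0000 + 1.9345 + 0.87357 + 0.038354 = 7.8464.
P₀ = g₀ e^(−E₀/kT) / Z = 5.0000/7.8464 = 0.637.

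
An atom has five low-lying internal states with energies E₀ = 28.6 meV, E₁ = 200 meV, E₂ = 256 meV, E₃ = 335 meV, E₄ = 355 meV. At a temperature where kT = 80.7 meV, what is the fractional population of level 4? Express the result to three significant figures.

0.0144

Eᵢ/kT = 0.35440, 2.4783, 3.1722, 4.1512, 4.3990.
Z = Σ e^(−Eᵢ/kT) = e^(−0.35440) + e^(−2.4783) + e^(−3.1722) + e^(−4.1512) + e^(−4.3990) = 0.70159 + 0.083886 + 0.041911 + 0.015746 + 0.012290 = 0.85542.
P₄ = e^(−E₄/kT) / Z = 0.012290/0.85542 = 0.0144.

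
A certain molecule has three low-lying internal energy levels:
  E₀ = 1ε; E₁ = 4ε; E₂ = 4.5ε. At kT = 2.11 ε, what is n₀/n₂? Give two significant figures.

5.3

n₀/n₂ = exp[−(E₀−E₂)/kT] = exp(−(-3.5ε)/(2.11ε)) = exp(1.659) = 5.3.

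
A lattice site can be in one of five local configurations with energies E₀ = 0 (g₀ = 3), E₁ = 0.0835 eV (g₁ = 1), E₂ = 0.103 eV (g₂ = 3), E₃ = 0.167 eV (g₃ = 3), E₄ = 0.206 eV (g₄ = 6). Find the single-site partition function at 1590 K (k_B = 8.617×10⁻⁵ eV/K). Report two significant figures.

k_BT = 8.617×10⁻⁵ × 1590 K = 0.1370 eV.
Eᵢ/kT = 0, 0.6095, 0.7518, 1.219, 1.504.
Z = Σ gᵢe^(−Eᵢ/kT) = 3·e^(−0) + 1·e^(−0.6095) + 3·e^(−0.7518) + 3·e^(−1.219) + 6·e^(−1.504) = 3.000 + 0.5436 + 1.415 + 0.8866 + 1.333 = 7.178.

Z = 7.2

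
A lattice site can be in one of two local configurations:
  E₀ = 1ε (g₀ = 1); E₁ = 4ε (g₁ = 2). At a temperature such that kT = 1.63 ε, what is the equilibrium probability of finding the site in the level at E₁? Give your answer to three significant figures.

0.241

Eᵢ/kT = 0.61350, 2.4540.
Z = Σ gᵢe^(−Eᵢ/kT) = 1·e^(−0.61350) + 2·e^(−2.4540) = 0.54145 + 0.17190 = 0.71335.
P₁ = g₁ e^(−E₁/kT) / Z = 0.17190/0.71335 = 0.241.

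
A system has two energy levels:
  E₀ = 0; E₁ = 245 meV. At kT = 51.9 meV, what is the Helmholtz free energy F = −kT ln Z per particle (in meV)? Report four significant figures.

-0.4604 meV

Eᵢ/kT = 0, 4.72062.
Z = Σ e^(−Eᵢ/kT) = e^(−0) + e^(−4.72062) = 1.00000 + 0.00890965 = 1.00891.
F = −kT ln Z = −51.9 × ln(1.00891) = −51.9 × 0.00887054 = -0.4604 meV.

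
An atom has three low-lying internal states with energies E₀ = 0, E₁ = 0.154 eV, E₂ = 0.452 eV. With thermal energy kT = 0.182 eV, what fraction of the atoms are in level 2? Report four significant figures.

Eᵢ/kT = 0, 0.846154, 2.48352.
Z = Σ e^(−Eᵢ/kT) = e^(−0) + e^(−0.846154) + e^(−2.48352) = 1.00000 + 0.429062 + 0.0834490 = 1.51251.
P₂ = e^(−E₂/kT) / Z = 0.0834490/1.51251 = 0.05517.

0.05517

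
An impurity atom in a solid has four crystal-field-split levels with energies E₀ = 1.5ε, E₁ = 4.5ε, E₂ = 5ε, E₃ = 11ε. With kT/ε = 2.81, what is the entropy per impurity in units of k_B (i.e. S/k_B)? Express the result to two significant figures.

1.0

Eᵢ/kT = 0.5338, 1.601, 1.779, 3.915.
Z = Σ e^(−Eᵢ/kT) = e^(−0.5338) + e^(−1.601) + e^(−1.779) + e^(−3.915) = 0.5864 + 0.2017 + 0.1688 + 0.01994 = 0.9768.
⟨E⟩ = Σ EᵢPᵢ = 2.918 ε.
S/k_B = ln Z + ⟨E⟩/kT = ln(0.9768) + 2.918/2.81 = -0.02347 + 1.038 = 1.0.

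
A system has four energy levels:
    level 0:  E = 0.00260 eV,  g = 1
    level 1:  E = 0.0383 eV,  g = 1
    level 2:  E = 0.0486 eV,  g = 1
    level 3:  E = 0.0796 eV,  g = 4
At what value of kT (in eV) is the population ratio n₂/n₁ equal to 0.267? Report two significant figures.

n₂/n₁ = (g₂/g₁) exp[−(E₂−E₁)/kT] = 0.267.
⇒ (E₂−E₁)/kT = ln((1/1)/0.267) = ln(3.745) = 1.320.
kT = 0.0103 eV / 1.320 = 0.0078 eV.

0.0078 eV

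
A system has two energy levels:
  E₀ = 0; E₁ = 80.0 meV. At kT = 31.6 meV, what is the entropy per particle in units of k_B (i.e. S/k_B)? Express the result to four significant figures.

Eᵢ/kT = 0, 2.53165.
Z = Σ e^(−Eᵢ/kT) = e^(−0) + e^(−2.53165) = 1.00000 + 0.0795277 = 1.07953.
⟨E⟩ = Σ EᵢPᵢ = 5.89351 meV.
S/k_B = ln Z + ⟨E⟩/kT = ln(1.07953) + 5.89351/31.6 = 0.0765258 + 0.186503 = 0.2630.

0.2630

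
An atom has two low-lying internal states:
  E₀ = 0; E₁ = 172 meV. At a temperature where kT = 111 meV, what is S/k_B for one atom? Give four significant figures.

Eᵢ/kT = 0, 1.54955.
Z = Σ e^(−Eᵢ/kT) = e^(−0) + e^(−1.54955) = 1.00000 + 0.212344 = 1.21234.
⟨E⟩ = Σ EᵢPᵢ = 30.1262 meV.
S/k_B = ln Z + ⟨E⟩/kT = ln(1.21234) + 30.1262/111 = 0.192552 + 0.271407 = 0.4640.

0.4640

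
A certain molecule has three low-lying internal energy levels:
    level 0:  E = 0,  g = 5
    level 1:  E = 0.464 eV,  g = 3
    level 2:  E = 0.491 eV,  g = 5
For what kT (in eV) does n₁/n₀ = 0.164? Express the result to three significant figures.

0.358 eV

n₁/n₀ = (g₁/g₀) exp[−(E₁−E₀)/kT] = 0.164.
⇒ (E₁−E₀)/kT = ln((3/5)/0.164) = ln(3.6585) = 1.2971.
kT = 0.464 eV / 1.2971 = 0.358 eV.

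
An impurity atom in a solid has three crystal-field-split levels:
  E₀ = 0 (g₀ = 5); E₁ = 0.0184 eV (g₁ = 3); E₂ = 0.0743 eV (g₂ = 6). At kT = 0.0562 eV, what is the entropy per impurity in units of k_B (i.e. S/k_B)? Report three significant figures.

Eᵢ/kT = 0, 0.32740, 1.3221.
Z = Σ gᵢe^(−Eᵢ/kT) = 5·e^(−0) + 3·e^(−0.32740) + 6·e^(−1.3221) = 5.0000 + 2.1624 + 1.5994 = 8.7618.
⟨E⟩ = Σ EᵢPᵢ = 0.018104 eV.
S/k_B = ln Z + ⟨E⟩/kT = ln(8.7618) + 0.018104/0.0562 = 2.1704 + 0.32214 = 2.49.

2.49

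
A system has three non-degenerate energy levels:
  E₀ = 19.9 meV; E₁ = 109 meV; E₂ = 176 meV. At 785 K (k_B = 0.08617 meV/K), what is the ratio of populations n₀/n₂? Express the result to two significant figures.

k_BT = 0.08617 × 785 K = 67.64 meV.
n₀/n₂ = exp[−(E₀−E₂)/kT] = exp(−(-156.1 meV)/(67.64 meV)) = exp(2.308) = 10.

10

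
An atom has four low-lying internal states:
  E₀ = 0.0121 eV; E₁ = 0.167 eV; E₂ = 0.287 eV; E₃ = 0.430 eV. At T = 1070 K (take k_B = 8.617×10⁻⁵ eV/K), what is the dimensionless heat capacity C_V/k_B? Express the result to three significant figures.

0.791

k_BT = 8.617×10⁻⁵ × 1070 K = 0.092202 eV.
Eᵢ/kT = 0.13123, 1.8112, 3.1127, 4.6637.
Z = Σ e^(−Eᵢ/kT) = e^(−0.13123) + e^(−1.8112) + e^(−3.1127) + e^(−4.6637) = 0.87702 + 0.16346 + 0.044481 + 0.0094315 = 1.0944.
⟨E⟩ = 0.050010 eV, ⟨E²⟩ = 0.0092241 eV².
C_V/k_B = (⟨E²⟩ − ⟨E⟩²)/(kT)² = (0.0092241 − 0.0025010)/0.0085012 = 0.791.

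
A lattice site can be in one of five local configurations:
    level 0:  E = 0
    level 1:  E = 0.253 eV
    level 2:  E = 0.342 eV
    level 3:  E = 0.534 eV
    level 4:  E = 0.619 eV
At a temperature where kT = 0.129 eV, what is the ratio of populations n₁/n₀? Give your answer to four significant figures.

n₁/n₀ = exp[−(E₁−E₀)/kT] = exp(−(0.253 eV)/(0.129 eV)) = exp(-1.96124) = 0.1407.

0.1407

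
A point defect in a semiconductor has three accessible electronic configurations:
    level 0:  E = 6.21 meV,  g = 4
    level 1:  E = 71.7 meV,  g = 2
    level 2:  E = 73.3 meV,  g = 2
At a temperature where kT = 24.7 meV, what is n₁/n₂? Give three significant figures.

n₁/n₂ = (g₁/g₂) exp[−(E₁−E₂)/kT] = (2/2) × exp(−(-1.6 meV)/(24.7 meV)) = (2/2) × exp(0.064777) = 1.07.

1.07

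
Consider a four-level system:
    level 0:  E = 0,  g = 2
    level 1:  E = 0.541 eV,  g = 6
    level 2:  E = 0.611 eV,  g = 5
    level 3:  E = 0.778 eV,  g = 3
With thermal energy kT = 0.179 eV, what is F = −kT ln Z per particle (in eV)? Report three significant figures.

Eᵢ/kT = 0, 3.0223, 3.4134, 4.3464.
Z = Σ gᵢe^(−Eᵢ/kT) = 2·e^(−0) + 6·e^(−3.0223) + 5·e^(−3.4134) + 3·e^(−4.3464) = 2.0000 + 0.29213 + 0.16465 + 0.038860 = 2.4956.
F = −kT ln Z = −0.179 × ln(2.4956) = −0.179 × 0.91453 = -0.164 eV.

-0.164 eV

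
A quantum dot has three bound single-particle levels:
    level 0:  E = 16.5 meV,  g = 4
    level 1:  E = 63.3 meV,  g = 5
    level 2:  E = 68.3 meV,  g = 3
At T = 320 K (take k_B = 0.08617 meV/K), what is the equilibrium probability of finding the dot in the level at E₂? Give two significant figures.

k_BT = 0.08617 × 320 K = 27.57 meV.
Eᵢ/kT = 0.5985, 2.296, 2.477.
Z = Σ gᵢe^(−Eᵢ/kT) = 4·e^(−0.5985) + 5·e^(−2.296) + 3·e^(−2.477) = 2.199 + 0.5033 + 0.2520 = 2.954.
P₂ = g₂ e^(−E₂/kT) / Z = 0.2520/2.954 = 0.085.

0.085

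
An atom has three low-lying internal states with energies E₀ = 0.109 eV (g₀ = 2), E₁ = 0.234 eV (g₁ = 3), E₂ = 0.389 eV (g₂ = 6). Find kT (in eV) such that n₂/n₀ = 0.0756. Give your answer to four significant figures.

0.07607 eV

n₂/n₀ = (g₂/g₀) exp[−(E₂−E₀)/kT] = 0.0756.
⇒ (E₂−E₀)/kT = ln((6/2)/0.0756) = ln(39.6825) = 3.68091.
kT = 0.280 eV / 3.68091 = 0.07607 eV.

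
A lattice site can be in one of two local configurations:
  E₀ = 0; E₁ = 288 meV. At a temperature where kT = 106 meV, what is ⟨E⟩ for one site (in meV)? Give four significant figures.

17.85 meV

Eᵢ/kT = 0, 2.71698.
Z = Σ e^(−Eᵢ/kT) = e^(−0) + e^(−2.71698) = 1.00000 + 0.0660740 = 1.06607.
⟨E⟩ = Σ Eᵢ e^(−Eᵢ/kT) / Z = (0·1.00000 + 288·0.0660740) / 1.06607 = 17.85 meV.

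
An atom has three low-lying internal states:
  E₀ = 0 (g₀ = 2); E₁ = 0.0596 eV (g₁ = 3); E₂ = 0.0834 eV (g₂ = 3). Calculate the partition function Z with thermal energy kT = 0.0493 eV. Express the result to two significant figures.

Z = 3.4

Eᵢ/kT = 0, 1.209, 1.692.
Z = Σ gᵢe^(−Eᵢ/kT) = 2·e^(−0) + 3·e^(−1.209) + 3·e^(−1.692) = 2.000 + 0.8955 + 0.5525 = 3.448.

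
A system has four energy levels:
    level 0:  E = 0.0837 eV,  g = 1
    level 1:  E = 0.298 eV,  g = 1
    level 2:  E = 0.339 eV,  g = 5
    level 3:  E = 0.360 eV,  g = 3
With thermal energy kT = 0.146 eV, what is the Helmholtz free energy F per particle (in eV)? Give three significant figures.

-0.0531 eV

Eᵢ/kT = 0.57329, 2.0411, 2.3219, 2.4658.
Z = Σ gᵢe^(−Eᵢ/kT) = 1·e^(−0.57329) + 1·e^(−2.0411) + 5·e^(−2.3219) + 3·e^(−2.4658) = 0.56367 + 0.12989 + 0.49044 + 0.25482 = 1.4388.
F = −kT ln Z = −0.146 × ln(1.4388) = −0.146 × 0.36381 = -0.0531 eV.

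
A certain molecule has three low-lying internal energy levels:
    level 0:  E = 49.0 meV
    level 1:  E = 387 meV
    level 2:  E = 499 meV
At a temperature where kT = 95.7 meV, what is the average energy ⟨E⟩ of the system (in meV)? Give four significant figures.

Eᵢ/kT = 0.512017, 4.04389, 5.21421.
Z = Σ e^(−Eᵢ/kT) = e^(−0.512017) + e^(−4.04389) + e^(−5.21421) = 0.599286 + 0.0175292 + 0.00543873 = 0.622254.
⟨E⟩ = Σ Eᵢ e^(−Eᵢ/kT) / Z = (49.0·0.599286 + 387·0.0175292 + 499·0.00543873) / 0.622254 = 62.45 meV.

62.45 meV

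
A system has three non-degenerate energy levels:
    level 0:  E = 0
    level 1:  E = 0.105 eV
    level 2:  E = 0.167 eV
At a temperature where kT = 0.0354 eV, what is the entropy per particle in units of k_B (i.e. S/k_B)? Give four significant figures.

0.2425

Eᵢ/kT = 0, 2.96610, 4.71751.
Z = Σ e^(−Eᵢ/kT) = e^(−0) + e^(−2.96610) + e^(−4.71751) = 1.00000 + 0.0515038 + 0.00893741 = 1.06044.
⟨E⟩ = Σ EᵢPᵢ = 0.00650715 eV.
S/k_B = ln Z + ⟨E⟩/kT = ln(1.06044) + 0.00650715/0.0354 = 0.0586839 + 0.183818 = 0.2425.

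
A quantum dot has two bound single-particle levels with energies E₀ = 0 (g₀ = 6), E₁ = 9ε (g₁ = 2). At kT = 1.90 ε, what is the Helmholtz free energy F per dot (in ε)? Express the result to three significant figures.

Eᵢ/kT = 0, 4.7368.
Z = Σ gᵢe^(−Eᵢ/kT) = 6·e^(−0) + 2·e^(−4.7368) = 6.0000 + 0.017533 = 6.0175.
F = −kT ln Z = −1.90 × ln(6.0175) = −1.90 × 1.7947 = -3.41 ε.

-3.41 ε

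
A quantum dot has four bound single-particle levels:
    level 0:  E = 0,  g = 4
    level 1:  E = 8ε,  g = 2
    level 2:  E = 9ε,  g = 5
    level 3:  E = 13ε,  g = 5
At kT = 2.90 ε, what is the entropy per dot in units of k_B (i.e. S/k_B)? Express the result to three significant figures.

Eᵢ/kT = 0, 2.7586, 3.1034, 4.4828.
Z = Σ gᵢe^(−Eᵢ/kT) = 4·e^(−0) + 2·e^(−2.7586) + 5·e^(−3.1034) + 5·e^(−4.4828) = 4.0000 + 0.12676 + 0.22448 + 0.056509 = 4.4077.
⟨E⟩ = Σ EᵢPᵢ = 0.85510 ε.
S/k_B = ln Z + ⟨E⟩/kT = ln(4.4077) + 0.85510/2.90 = 1.4834 + 0.29486 = 1.78.

1.78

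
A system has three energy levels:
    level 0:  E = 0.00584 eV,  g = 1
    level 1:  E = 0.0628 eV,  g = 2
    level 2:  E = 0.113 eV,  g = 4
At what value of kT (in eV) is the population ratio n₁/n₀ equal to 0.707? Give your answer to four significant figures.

0.05478 eV

n₁/n₀ = (g₁/g₀) exp[−(E₁−E₀)/kT] = 0.707.
⇒ (E₁−E₀)/kT = ln((2/1)/0.707) = ln(2.82885) = 1.03987.
kT = 0.05696 eV / 1.03987 = 0.05478 eV.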